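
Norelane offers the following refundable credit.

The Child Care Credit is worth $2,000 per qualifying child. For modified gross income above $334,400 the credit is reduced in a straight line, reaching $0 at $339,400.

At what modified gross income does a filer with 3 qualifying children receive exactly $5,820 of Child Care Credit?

$334,550

Full credit = 3 × $2,000 = $6,000.
$5,820 is 5,820/6,000 of the full $6,000, so 180/6,000 of the $5,000 range has been used: income = $334,400 + $5,000 × 180/6,000 = $334,550.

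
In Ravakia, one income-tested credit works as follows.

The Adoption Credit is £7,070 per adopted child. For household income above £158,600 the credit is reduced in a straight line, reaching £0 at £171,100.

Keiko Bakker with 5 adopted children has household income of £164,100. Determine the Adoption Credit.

£19,796

Adoption Credit: base = 5 × £7,070 = £35,350. £164,100 is £5,500 into a £12,500 phase-out range, leaving 7,000/12,500 of the credit: £35,350 × 7,000/12,500 = £19,796.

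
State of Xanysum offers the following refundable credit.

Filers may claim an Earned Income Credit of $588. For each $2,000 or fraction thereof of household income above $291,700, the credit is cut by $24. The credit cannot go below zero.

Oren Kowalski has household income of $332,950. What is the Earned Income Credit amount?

$84

Earned Income Credit: income exceeds $291,700 by $41,250, which is 21 full-or-partial $2,000 increments; reduction = 21 × $24 = $504, leaving $84.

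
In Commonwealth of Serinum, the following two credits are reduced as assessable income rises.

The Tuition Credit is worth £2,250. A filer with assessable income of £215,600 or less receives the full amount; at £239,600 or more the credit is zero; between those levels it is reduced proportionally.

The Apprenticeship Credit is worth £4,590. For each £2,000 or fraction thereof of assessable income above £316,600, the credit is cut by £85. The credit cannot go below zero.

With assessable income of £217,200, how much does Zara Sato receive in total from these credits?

£6,690

Tuition Credit: £217,200 is £1,600 into a £24,000 phase-out range, leaving 22,400/24,000 of the credit: £2,250 × 22,400/24,000 = £2,100.
Apprenticeship Credit: £217,200 is at or below the £316,600 threshold, so the full £4,590 applies.
Total: £2,100 + £4,590 = £6,690.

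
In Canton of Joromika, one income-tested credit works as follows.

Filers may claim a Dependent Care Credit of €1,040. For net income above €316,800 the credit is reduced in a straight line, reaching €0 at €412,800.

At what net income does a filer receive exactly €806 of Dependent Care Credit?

€806 is 806/1,040 of the full €1,040, so 234/1,040 of the €96,000 range has been used: income = €316,800 + €96,000 × 234/1,040 = €338,400.

€338,400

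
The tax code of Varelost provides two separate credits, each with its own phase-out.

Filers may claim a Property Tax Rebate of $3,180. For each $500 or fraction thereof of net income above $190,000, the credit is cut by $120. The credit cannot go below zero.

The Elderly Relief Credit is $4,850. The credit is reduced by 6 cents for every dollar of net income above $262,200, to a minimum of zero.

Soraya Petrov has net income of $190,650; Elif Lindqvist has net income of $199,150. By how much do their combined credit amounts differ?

Soraya ($190,650): Property Tax Rebate: income exceeds $190,000 by $650, which is 2 full-or-partial $500 increments; reduction = 2 × $120 = $240, leaving $2,940. Elderly Relief Credit: $190,650 is at or below the $262,200 threshold, so the full $4,850 applies. total $2,940 + $4,850 = $7,790
Elif ($199,150): Property Tax Rebate: income exceeds $190,000 by $9,150, which is 19 full-or-partial $500 increments; reduction = 19 × $120 = $2,280, leaving $900. Elderly Relief Credit: $199,150 is at or below the $262,200 threshold, so the full $4,850 applies. total $900 + $4,850 = $5,750
Difference: |$7,790 − $5,750| = $2,040.

$2,040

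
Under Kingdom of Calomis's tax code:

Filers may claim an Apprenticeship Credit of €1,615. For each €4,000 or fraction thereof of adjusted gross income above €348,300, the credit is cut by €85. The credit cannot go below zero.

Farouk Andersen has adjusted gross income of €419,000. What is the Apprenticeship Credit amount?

€85

Apprenticeship Credit: income exceeds €348,300 by €70,700, which is 18 full-or-partial €4,000 increments; reduction = 18 × €85 = €1,530, leaving €85.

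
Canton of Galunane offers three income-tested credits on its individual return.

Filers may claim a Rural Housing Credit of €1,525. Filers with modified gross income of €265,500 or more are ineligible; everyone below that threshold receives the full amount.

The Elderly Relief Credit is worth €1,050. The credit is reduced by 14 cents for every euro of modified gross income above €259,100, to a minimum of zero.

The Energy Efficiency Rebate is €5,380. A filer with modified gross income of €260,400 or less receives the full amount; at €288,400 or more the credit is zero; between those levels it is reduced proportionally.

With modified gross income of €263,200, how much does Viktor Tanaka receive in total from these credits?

Rural Housing Credit: €263,200 is below the €265,500 cutoff, so the full €1,525 applies.
Elderly Relief Credit: 14% of the €4,100 excess over €259,100 is €574; credit = €1,050 − €574 = €476.
Energy Efficiency Rebate: €263,200 is €2,800 into a €28,000 phase-out range, leaving 25,200/28,000 of the credit: €5,380 × 25,200/28,000 = €4,842.
Total: €1,525 + €476 + €4,842 = €6,843.

€6,843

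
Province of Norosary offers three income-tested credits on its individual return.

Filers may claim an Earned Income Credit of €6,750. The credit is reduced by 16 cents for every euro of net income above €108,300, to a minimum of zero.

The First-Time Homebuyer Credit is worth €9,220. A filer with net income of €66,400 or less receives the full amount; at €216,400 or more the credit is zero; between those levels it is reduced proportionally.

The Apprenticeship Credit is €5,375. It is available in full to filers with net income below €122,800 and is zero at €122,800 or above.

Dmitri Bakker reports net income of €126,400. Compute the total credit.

Earned Income Credit: 16% of the €18,100 excess over €108,300 is €2,896; credit = €6,750 − €2,896 = €3,854.
First-Time Homebuyer Credit: €126,400 is €60,000 into a €150,000 phase-out range, leaving 90,000/150,000 of the credit: €9,220 × 90,000/150,000 = €5,532.
Apprenticeship Credit: €126,400 meets or exceeds the €122,800 cutoff, so the credit is €0.
Total: €3,854 + €5,532 + €0 = €9,386.

€9,386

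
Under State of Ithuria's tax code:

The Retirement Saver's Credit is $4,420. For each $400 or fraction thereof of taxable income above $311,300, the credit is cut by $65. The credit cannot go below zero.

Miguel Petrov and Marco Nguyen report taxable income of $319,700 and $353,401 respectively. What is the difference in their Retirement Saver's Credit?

$3,055

Miguel ($319,700): Retirement Saver's Credit: income exceeds $311,300 by $8,400, which is 21 full-or-partial $400 increments; reduction = 21 × $65 = $1,365, leaving $3,055.
Marco ($353,401): Retirement Saver's Credit: income exceeds $311,300 by $42,101 → 106 increments × $65 = $6,890 ≥ base, so the credit is $0.
Difference: |$3,055 − $0| = $3,055.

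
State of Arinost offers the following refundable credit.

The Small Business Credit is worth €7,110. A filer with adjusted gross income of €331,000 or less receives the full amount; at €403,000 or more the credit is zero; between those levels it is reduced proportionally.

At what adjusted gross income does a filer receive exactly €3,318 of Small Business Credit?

€3,318 is 3,318/7,110 of the full €7,110, so 3,792/7,110 of the €72,000 range has been used: income = €331,000 + €72,000 × 3,792/7,110 = €369,400.

€369,400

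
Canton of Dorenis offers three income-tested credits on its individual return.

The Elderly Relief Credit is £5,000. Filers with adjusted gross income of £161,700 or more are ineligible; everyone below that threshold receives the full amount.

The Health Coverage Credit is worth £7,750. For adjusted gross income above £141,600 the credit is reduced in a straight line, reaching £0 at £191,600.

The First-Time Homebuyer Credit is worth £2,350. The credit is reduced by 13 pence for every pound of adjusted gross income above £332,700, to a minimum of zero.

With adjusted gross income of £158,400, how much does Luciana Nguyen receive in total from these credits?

£12,496

Elderly Relief Credit: £158,400 is below the £161,700 cutoff, so the full £5,000 applies.
Health Coverage Credit: £158,400 is £16,800 into a £50,000 phase-out range, leaving 33,200/50,000 of the credit: £7,750 × 33,200/50,000 = £5,146.
First-Time Homebuyer Credit: £158,400 is at or below the £332,700 threshold, so the full £2,350 applies.
Total: £5,000 + £5,146 + £2,350 = £12,496.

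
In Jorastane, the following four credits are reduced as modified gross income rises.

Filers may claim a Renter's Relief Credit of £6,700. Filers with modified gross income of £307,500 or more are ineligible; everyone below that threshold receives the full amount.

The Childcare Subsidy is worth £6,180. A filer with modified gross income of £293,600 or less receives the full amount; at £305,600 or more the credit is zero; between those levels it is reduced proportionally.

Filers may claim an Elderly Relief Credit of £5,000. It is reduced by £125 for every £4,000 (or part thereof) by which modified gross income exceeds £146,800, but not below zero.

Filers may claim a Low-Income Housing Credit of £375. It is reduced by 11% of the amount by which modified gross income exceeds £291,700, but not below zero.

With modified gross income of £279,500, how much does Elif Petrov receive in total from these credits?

£14,005

Renter's Relief Credit: £279,500 is below the £307,500 cutoff, so the full £6,700 applies.
Childcare Subsidy: £279,500 is at or below the £293,600 threshold, so the full £6,180 applies.
Elderly Relief Credit: income exceeds £146,800 by £132,700, which is 34 full-or-partial £4,000 increments; reduction = 34 × £125 = £4,250, leaving £750.
Low-Income Housing Credit: £279,500 is at or below the £291,700 threshold, so the full £375 applies.
Total: £6,700 + £6,180 + £750 + £375 = £14,005.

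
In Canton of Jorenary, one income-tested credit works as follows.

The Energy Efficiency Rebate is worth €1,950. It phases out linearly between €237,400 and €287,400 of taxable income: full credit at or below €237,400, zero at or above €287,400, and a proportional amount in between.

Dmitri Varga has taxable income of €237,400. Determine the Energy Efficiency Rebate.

Energy Efficiency Rebate: €237,400 is at or below the €237,400 threshold, so the full €1,950 applies.

€1,950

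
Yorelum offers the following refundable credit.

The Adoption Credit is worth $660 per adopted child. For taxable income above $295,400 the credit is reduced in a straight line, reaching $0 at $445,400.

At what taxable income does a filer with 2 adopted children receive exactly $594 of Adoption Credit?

Full credit = 2 × $660 = $1,320.
$594 is 594/1,320 of the full $1,320, so 726/1,320 of the $150,000 range has been used: income = $295,400 + $150,000 × 726/1,320 = $377,900.

$377,900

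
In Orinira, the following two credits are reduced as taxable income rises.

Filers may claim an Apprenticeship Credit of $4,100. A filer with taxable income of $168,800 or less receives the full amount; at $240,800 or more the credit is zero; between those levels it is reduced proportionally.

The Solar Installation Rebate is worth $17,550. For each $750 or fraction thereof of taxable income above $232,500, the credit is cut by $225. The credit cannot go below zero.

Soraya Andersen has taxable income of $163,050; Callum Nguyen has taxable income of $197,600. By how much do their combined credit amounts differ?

$1,640

Soraya ($163,050): Apprenticeship Credit: $163,050 is at or below the $168,800 threshold, so the full $4,100 applies. Solar Installation Rebate: $163,050 is at or below the $232,500 threshold, so the full $17,550 applies. total $4,100 + $17,550 = $21,650
Callum ($197,600): Apprenticeship Credit: $197,600 is $28,800 into a $72,000 phase-out range, leaving 43,200/72,000 of the credit: $4,100 × 43,200/72,000 = $2,460. Solar Installation Rebate: $197,600 is at or below the $232,500 threshold, so the full $17,550 applies. total $2,460 + $17,550 = $20,010
Difference: |$21,650 − $20,010| = $1,640.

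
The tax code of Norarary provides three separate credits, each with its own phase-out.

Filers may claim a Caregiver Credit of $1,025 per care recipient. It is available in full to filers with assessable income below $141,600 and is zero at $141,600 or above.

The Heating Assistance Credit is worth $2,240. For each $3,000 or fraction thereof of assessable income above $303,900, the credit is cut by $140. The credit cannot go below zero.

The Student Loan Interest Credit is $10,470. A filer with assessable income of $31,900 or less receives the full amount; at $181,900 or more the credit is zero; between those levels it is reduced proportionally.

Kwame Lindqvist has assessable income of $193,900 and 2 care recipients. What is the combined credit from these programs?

Caregiver Credit: base = 2 × $1,025 = $2,050. $193,900 meets or exceeds the $141,600 cutoff, so the credit is $0.
Heating Assistance Credit: $193,900 is at or below the $303,900 threshold, so the full $2,240 applies.
Student Loan Interest Credit: $193,900 is at or above $181,900, so the credit is $0.
Total: $0 + $2,240 + $0 = $2,240.

$2,240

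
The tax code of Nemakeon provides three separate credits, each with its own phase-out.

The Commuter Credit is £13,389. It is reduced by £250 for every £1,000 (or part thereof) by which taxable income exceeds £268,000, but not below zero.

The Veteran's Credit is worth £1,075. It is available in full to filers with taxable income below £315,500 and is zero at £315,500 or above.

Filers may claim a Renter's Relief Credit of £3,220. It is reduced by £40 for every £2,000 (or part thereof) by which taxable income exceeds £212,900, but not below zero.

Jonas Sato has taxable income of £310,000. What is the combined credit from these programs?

£5,224

Commuter Credit: income exceeds £268,000 by £42,000, which is 42 full-or-partial £1,000 increments; reduction = 42 × £250 = £10,500, leaving £2,889.
Veteran's Credit: £310,000 is below the £315,500 cutoff, so the full £1,075 applies.
Renter's Relief Credit: income exceeds £212,900 by £97,100, which is 49 full-or-partial £2,000 increments; reduction = 49 × £40 = £1,960, leaving £1,260.
Total: £2,889 + £1,075 + £1,260 = £5,224.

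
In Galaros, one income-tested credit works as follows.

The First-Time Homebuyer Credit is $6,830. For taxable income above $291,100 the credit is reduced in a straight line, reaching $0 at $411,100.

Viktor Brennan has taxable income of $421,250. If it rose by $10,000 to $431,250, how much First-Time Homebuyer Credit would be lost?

At $421,250 — $421,250 is at or above $411,100, so the credit is $0.
At $431,250 — $431,250 is at or above $411,100, so the credit is $0.
Lost: $0 − $0 = $0.

$0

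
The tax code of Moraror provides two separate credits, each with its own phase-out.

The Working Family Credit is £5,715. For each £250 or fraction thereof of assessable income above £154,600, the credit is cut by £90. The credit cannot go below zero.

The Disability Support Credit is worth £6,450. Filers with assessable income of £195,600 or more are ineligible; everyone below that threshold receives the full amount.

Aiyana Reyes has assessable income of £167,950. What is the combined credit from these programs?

£7,305

Working Family Credit: income exceeds £154,600 by £13,350, which is 54 full-or-partial £250 increments; reduction = 54 × £90 = £4,860, leaving £855.
Disability Support Credit: £167,950 is below the £195,600 cutoff, so the full £6,450 applies.
Total: £855 + £6,450 = £7,305.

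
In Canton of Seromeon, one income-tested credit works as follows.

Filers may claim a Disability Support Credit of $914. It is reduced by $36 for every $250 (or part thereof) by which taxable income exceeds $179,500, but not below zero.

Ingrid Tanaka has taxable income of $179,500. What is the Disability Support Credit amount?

$914

Disability Support Credit: $179,500 is at or below the $179,500 threshold, so the full $914 applies.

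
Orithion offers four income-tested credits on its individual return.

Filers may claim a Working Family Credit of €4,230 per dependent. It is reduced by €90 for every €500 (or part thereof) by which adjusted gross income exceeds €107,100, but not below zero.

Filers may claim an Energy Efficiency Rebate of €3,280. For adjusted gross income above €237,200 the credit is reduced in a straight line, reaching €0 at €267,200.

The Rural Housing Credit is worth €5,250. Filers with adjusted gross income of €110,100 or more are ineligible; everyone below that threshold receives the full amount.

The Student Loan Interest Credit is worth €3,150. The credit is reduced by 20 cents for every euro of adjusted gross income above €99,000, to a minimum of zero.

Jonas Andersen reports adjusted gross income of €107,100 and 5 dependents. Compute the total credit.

€31,210

Working Family Credit: base = 5 × €4,230 = €21,150. €107,100 is at or below the €107,100 threshold, so the full €21,150 applies.
Energy Efficiency Rebate: €107,100 is at or below the €237,200 threshold, so the full €3,280 applies.
Rural Housing Credit: €107,100 is below the €110,100 cutoff, so the full €5,250 applies.
Student Loan Interest Credit: 20% of the €8,100 excess over €99,000 is €1,620; credit = €3,150 − €1,620 = €1,530.
Total: €21,150 + €3,280 + €5,250 + €1,530 = €31,210.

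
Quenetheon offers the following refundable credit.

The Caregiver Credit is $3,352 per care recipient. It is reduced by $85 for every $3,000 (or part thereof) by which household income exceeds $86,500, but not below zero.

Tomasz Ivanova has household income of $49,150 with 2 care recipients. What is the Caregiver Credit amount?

$6,704

Caregiver Credit: base = 2 × $3,352 = $6,704. $49,150 is at or below the $86,500 threshold, so the full $6,704 applies.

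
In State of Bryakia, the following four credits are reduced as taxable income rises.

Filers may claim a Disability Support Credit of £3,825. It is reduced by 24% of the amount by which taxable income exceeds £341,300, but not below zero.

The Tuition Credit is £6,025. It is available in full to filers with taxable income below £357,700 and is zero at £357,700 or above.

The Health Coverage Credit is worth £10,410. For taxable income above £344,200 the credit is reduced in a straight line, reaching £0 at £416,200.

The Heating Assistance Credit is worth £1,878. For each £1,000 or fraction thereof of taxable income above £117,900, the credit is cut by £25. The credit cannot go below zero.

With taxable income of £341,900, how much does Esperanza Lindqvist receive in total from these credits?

Disability Support Credit: 24% of the £600 excess over £341,300 is £144; credit = £3,825 − £144 = £3,681.
Tuition Credit: £341,900 is below the £357,700 cutoff, so the full £6,025 applies.
Health Coverage Credit: £341,900 is at or below the £344,200 threshold, so the full £10,410 applies.
Heating Assistance Credit: income exceeds £117,900 by £224,000 → 224 increments × £25 = £5,600 ≥ base, so the credit is £0.
Total: £3,681 + £6,025 + £10,410 + £0 = £20,116.

£20,116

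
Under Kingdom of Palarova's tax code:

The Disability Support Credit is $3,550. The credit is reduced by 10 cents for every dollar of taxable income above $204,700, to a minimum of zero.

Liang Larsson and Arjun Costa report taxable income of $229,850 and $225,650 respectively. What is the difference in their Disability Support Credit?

$420

Liang ($229,850): Disability Support Credit: 10% of the $25,150 excess over $204,700 is $2,515; credit = $3,550 − $2,515 = $1,035.
Arjun ($225,650): Disability Support Credit: 10% of the $20,950 excess over $204,700 is $2,095; credit = $3,550 − $2,095 = $1,455.
Difference: |$1,035 − $1,455| = $420.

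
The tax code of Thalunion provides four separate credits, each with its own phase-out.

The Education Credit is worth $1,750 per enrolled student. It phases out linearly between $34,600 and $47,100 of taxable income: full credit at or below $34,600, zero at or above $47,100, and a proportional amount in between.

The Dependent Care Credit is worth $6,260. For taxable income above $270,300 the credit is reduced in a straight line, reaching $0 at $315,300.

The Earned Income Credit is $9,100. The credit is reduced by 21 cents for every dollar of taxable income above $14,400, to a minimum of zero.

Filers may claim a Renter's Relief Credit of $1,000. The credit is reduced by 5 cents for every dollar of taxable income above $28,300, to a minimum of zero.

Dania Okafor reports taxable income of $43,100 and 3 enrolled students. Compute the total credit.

Education Credit: base = 3 × $1,750 = $5,250. $43,100 is $8,500 into a $12,500 phase-out range, leaving 4,000/12,500 of the credit: $5,250 × 4,000/12,500 = $1,680.
Dependent Care Credit: $43,100 is at or below the $270,300 threshold, so the full $6,260 applies.
Earned Income Credit: 21% of the $28,700 excess over $14,400 is $6,027; credit = $9,100 − $6,027 = $3,073.
Renter's Relief Credit: 5% of the $14,800 excess over $28,300 is $740; credit = $1,000 − $740 = $260.
Total: $1,680 + $6,260 + $3,073 + $260 = $11,273.

$11,273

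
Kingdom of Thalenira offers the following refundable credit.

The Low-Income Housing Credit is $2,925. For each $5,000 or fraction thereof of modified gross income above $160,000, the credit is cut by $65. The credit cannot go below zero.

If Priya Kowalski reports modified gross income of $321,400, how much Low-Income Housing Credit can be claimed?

Low-Income Housing Credit: income exceeds $160,000 by $161,400, which is 33 full-or-partial $5,000 increments; reduction = 33 × $65 = $2,145, leaving $780.

$780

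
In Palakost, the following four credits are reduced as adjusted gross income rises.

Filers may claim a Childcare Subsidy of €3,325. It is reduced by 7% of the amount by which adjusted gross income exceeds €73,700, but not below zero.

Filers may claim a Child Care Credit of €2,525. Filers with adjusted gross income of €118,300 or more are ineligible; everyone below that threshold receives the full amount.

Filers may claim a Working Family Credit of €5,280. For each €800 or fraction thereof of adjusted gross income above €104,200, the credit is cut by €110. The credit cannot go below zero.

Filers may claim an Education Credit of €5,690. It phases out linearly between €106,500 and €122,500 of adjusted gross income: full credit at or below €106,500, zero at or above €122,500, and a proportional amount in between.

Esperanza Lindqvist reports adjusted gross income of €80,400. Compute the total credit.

Childcare Subsidy: 7% of the €6,700 excess over €73,700 is €469; credit = €3,325 − €469 = €2,856.
Child Care Credit: €80,400 is below the €118,300 cutoff, so the full €2,525 applies.
Working Family Credit: €80,400 is at or below the €104,200 threshold, so the full €5,280 applies.
Education Credit: €80,400 is at or below the €106,500 threshold, so the full €5,690 applies.
Total: €2,856 + €2,525 + €5,280 + €5,690 = €16,351.

€16,351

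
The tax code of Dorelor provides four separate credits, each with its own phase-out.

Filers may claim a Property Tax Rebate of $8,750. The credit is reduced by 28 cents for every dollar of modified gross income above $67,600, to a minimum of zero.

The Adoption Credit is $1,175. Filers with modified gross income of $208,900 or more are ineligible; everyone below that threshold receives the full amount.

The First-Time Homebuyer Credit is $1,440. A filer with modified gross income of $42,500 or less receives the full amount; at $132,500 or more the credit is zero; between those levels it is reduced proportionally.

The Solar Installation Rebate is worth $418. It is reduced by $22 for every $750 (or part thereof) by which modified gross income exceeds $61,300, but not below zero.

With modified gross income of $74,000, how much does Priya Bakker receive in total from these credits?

Property Tax Rebate: 28% of the $6,400 excess over $67,600 is $1,792; credit = $8,750 − $1,792 = $6,958.
Adoption Credit: $74,000 is below the $208,900 cutoff, so the full $1,175 applies.
First-Time Homebuyer Credit: $74,000 is $31,500 into a $90,000 phase-out range, leaving 58,500/90,000 of the credit: $1,440 × 58,500/90,000 = $936.
Solar Installation Rebate: income exceeds $61,300 by $12,700, which is 17 full-or-partial $750 increments; reduction = 17 × $22 = $374, leaving $44.
Total: $6,958 + $1,175 + $936 + $44 = $9,113.

$9,113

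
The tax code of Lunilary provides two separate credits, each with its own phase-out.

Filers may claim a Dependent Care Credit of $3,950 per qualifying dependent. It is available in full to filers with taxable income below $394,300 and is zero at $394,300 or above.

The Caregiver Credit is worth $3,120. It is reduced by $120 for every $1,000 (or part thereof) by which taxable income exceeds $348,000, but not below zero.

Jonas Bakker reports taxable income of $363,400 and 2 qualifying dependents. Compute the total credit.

$9,100

Dependent Care Credit: base = 2 × $3,950 = $7,900. $363,400 is below the $394,300 cutoff, so the full $7,900 applies.
Caregiver Credit: income exceeds $348,000 by $15,400, which is 16 full-or-partial $1,000 increments; reduction = 16 × $120 = $1,920, leaving $1,200.
Total: $7,900 + $1,200 = $9,100.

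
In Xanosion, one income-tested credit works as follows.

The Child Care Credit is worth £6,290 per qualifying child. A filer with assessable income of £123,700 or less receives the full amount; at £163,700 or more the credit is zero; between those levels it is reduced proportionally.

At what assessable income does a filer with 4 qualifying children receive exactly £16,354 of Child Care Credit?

Full credit = 4 × £6,290 = £25,160.
£16,354 is 16,354/25,160 of the full £25,160, so 8,806/25,160 of the £40,000 range has been used: income = £123,700 + £40,000 × 8,806/25,160 = £137,700.

£137,700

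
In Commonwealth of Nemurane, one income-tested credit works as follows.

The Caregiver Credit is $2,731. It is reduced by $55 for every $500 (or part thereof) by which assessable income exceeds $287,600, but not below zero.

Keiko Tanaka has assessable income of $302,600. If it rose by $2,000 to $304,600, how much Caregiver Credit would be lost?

At $302,600 — income exceeds $287,600 by $15,000, which is 30 full-or-partial $500 increments; reduction = 30 × $55 = $1,650, leaving $1,081.
At $304,600 — income exceeds $287,600 by $17,000, which is 34 full-or-partial $500 increments; reduction = 34 × $55 = $1,870, leaving $861.
Lost: $1,081 − $861 = $220.

$220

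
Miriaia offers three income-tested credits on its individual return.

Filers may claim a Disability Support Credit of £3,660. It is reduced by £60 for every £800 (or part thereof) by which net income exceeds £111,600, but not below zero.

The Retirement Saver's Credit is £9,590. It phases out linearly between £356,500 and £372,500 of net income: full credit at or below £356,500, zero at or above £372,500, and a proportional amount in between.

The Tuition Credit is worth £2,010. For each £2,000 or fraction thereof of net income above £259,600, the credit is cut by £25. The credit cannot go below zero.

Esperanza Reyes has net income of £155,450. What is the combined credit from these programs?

Disability Support Credit: income exceeds £111,600 by £43,850, which is 55 full-or-partial £800 increments; reduction = 55 × £60 = £3,300, leaving £360.
Retirement Saver's Credit: £155,450 is at or below the £356,500 threshold, so the full £9,590 applies.
Tuition Credit: £155,450 is at or below the £259,600 threshold, so the full £2,010 applies.
Total: £360 + £9,590 + £2,010 = £11,960.

£11,960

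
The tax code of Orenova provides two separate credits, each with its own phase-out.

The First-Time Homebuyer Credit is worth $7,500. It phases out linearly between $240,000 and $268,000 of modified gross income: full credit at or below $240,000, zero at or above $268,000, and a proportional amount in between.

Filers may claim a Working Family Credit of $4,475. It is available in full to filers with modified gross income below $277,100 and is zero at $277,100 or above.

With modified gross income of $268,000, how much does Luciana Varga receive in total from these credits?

$4,475

First-Time Homebuyer Credit: $268,000 is at or above $268,000, so the credit is $0.
Working Family Credit: $268,000 is below the $277,100 cutoff, so the full $4,475 applies.
Total: $0 + $4,475 = $4,475.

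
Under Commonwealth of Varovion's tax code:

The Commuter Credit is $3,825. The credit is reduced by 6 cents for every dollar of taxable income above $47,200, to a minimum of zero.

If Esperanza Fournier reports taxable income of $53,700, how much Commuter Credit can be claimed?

Commuter Credit: 6% of the $6,500 excess over $47,200 is $390; credit = $3,825 − $390 = $3,435.

$3,435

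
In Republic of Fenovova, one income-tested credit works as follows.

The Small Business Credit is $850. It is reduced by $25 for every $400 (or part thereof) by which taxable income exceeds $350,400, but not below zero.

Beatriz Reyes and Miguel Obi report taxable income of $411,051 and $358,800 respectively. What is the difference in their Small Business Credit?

Beatriz ($411,051): Small Business Credit: income exceeds $350,400 by $60,651 → 152 increments × $25 = $3,800 ≥ base, so the credit is $0.
Miguel ($358,800): Small Business Credit: income exceeds $350,400 by $8,400, which is 21 full-or-partial $400 increments; reduction = 21 × $25 = $525, leaving $325.
Difference: |$0 − $325| = $325.

$325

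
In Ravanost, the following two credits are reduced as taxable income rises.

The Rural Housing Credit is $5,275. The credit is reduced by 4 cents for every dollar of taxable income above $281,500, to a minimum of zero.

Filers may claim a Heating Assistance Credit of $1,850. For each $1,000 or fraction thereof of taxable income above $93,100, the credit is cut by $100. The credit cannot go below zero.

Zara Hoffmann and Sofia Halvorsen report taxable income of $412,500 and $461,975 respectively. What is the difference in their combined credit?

$35

Zara ($412,500): Rural Housing Credit: 4% of the $131,000 excess over $281,500 is $5,240; credit = $5,275 − $5,240 = $35. Heating Assistance Credit: income exceeds $93,100 by $319,400 → 320 increments × $100 = $32,000 ≥ base, so the credit is $0. total $35 + $0 = $35
Sofia ($461,975): Rural Housing Credit: 4% of the $180,475 excess over $281,500 is $7,219 ≥ base, so the credit is $0. Heating Assistance Credit: income exceeds $93,100 by $368,875 → 369 increments × $100 = $36,900 ≥ base, so the credit is $0. total $0 + $0 = $0
Difference: |$35 − $0| = $35.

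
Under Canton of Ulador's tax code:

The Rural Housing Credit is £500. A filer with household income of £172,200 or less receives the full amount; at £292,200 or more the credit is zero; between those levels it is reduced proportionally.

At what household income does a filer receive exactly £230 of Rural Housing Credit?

£237,000

£230 is 230/500 of the full £500, so 270/500 of the £120,000 range has been used: income = £172,200 + £120,000 × 270/500 = £237,000.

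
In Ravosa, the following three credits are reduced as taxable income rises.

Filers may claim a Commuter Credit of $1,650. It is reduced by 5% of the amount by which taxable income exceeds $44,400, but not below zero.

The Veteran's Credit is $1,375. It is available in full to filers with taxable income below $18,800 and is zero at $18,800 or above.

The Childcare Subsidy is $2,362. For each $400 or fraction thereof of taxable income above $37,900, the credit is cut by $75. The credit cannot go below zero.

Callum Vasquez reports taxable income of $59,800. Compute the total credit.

$880

Commuter Credit: 5% of the $15,400 excess over $44,400 is $770; credit = $1,650 − $770 = $880.
Veteran's Credit: $59,800 meets or exceeds the $18,800 cutoff, so the credit is $0.
Childcare Subsidy: income exceeds $37,900 by $21,900 → 55 increments × $75 = $4,125 ≥ base, so the credit is $0.
Total: $880 + $0 + $0 = $880.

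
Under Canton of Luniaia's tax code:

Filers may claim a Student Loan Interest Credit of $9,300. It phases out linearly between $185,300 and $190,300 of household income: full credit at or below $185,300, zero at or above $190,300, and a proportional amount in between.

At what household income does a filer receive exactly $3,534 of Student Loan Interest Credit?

$188,400

$3,534 is 3,534/9,300 of the full $9,300, so 5,766/9,300 of the $5,000 range has been used: income = $185,300 + $5,000 × 5,766/9,300 = $188,400.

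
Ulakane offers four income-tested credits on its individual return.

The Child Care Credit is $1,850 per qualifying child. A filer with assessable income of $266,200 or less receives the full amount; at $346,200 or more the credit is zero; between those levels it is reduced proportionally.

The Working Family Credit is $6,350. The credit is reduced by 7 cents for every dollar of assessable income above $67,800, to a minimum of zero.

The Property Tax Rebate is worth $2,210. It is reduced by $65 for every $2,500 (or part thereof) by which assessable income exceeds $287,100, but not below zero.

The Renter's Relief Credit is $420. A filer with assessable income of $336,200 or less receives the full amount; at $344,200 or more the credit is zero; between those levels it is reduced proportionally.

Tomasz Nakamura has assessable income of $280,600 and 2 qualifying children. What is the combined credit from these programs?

Child Care Credit: base = 2 × $1,850 = $3,700. $280,600 is $14,400 into a $80,000 phase-out range, leaving 65,600/80,000 of the credit: $3,700 × 65,600/80,000 = $3,034.
Working Family Credit: 7% of the $212,800 excess over $67,800 is $14,896 ≥ base, so the credit is $0.
Property Tax Rebate: $280,600 is at or below the $287,100 threshold, so the full $2,210 applies.
Renter's Relief Credit: $280,600 is at or below the $336,200 threshold, so the full $420 applies.
Total: $3,034 + $0 + $2,210 + $420 = $5,664.

$5,664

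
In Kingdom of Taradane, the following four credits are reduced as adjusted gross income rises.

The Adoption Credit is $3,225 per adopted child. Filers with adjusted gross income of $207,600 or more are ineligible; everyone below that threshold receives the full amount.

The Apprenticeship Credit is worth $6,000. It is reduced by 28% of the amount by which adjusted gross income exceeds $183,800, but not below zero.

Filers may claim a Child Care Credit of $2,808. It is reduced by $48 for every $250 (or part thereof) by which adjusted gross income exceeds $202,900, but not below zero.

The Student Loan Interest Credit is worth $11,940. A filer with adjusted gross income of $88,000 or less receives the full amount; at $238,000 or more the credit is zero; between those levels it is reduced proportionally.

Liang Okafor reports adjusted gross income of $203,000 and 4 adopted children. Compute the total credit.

Adoption Credit: base = 4 × $3,225 = $12,900. $203,000 is below the $207,600 cutoff, so the full $12,900 applies.
Apprenticeship Credit: 28% of the $19,200 excess over $183,800 is $5,376; credit = $6,000 − $5,376 = $624.
Child Care Credit: income exceeds $202,900 by $100, which is 1 full-or-partial $250 increment; reduction = 1 × $48 = $48, leaving $2,760.
Student Loan Interest Credit: $203,000 is $115,000 into a $150,000 phase-out range, leaving 35,000/150,000 of the credit: $11,940 × 35,000/150,000 = $2,786.
Total: $12,900 + $624 + $2,760 + $2,786 = $19,070.

$19,070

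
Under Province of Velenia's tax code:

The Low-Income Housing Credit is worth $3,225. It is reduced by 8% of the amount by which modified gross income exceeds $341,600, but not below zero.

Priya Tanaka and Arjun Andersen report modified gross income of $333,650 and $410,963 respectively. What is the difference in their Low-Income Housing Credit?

Priya ($333,650): Low-Income Housing Credit: $333,650 is at or below the $341,600 threshold, so the full $3,225 applies.
Arjun ($410,963): Low-Income Housing Credit: 8% of the $69,363 excess over $341,600 is $5,549.04 ≥ base, so the credit is $0.
Difference: |$3,225 − $0| = $3,225.

$3,225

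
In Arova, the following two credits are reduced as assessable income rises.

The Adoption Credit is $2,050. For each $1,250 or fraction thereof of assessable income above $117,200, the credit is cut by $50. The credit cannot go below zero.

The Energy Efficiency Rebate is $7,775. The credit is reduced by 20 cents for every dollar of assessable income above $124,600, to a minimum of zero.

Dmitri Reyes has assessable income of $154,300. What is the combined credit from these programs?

$2,385

Adoption Credit: income exceeds $117,200 by $37,100, which is 30 full-or-partial $1,250 increments; reduction = 30 × $50 = $1,500, leaving $550.
Energy Efficiency Rebate: 20% of the $29,700 excess over $124,600 is $5,940; credit = $7,775 − $5,940 = $1,835.
Total: $550 + $1,835 = $2,385.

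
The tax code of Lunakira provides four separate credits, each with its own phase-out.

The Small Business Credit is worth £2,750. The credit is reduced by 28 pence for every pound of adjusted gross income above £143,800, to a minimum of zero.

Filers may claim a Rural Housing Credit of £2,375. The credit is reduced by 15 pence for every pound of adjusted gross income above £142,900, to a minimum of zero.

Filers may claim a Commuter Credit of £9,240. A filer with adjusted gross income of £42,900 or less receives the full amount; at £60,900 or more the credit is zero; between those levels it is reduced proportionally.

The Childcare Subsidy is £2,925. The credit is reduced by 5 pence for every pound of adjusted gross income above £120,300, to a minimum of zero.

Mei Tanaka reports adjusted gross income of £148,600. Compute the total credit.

Small Business Credit: 28% of the £4,800 excess over £143,800 is £1,344; credit = £2,750 − £1,344 = £1,406.
Rural Housing Credit: 15% of the £5,700 excess over £142,900 is £855; credit = £2,375 − £855 = £1,520.
Commuter Credit: £148,600 is at or above £60,900, so the credit is £0.
Childcare Subsidy: 5% of the £28,300 excess over £120,300 is £1,415; credit = £2,925 − £1,415 = £1,510.
Total: £1,406 + £1,520 + £0 + £1,510 = £4,436.

£4,436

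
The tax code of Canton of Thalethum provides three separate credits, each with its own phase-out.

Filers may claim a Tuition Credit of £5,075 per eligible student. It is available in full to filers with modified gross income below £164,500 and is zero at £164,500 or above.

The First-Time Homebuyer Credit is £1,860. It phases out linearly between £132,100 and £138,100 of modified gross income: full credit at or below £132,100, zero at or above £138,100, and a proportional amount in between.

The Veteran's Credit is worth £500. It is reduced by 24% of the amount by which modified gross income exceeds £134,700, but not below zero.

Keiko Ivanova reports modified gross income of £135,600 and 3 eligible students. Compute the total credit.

Tuition Credit: base = 3 × £5,075 = £15,225. £135,600 is below the £164,500 cutoff, so the full £15,225 applies.
First-Time Homebuyer Credit: £135,600 is £3,500 into a £6,000 phase-out range, leaving 2,500/6,000 of the credit: £1,860 × 2,500/6,000 = £775.
Veteran's Credit: 24% of the £900 excess over £134,700 is £216; credit = £500 − £216 = £284.
Total: £15,225 + £775 + £284 = £16,284.

£16,284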